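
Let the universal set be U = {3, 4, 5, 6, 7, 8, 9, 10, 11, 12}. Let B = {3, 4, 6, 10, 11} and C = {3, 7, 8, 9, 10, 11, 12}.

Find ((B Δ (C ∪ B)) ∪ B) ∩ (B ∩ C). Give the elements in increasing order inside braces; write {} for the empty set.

{3, 10, 11}

C ∪ B = {3, 4, 6, 7, 8, 9, 10, 11, 12}
B Δ (C ∪ B) = {7, 8, 9, 12}
(B Δ (C ∪ B)) ∪ B = {3, 4, 6, 7, 8, 9, 10, 11, 12}
B ∩ C = {3, 10, 11}
((B Δ (C ∪ B)) ∪ B) ∩ (B ∩ C) = {3, 10, 11}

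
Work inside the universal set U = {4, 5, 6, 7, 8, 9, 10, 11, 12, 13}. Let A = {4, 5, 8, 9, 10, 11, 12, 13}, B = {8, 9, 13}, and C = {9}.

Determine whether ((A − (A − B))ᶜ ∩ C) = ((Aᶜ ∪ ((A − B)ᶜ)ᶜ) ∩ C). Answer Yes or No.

Yes

A − B = {4, 5, 10, 11, 12}
A − (A − B) = {8, 9, 13}
(A − (A − B))ᶜ = {4, 5, 6, 7, 10, 11, 12}
(A − (A − B))ᶜ ∩ C = {}
Aᶜ = {6, 7}
(A − B)ᶜ = {6, 7, 8, 9, 13}
((A − B)ᶜ)ᶜ = {4, 5, 10, 11, 12}
Aᶜ ∪ ((A − B)ᶜ)ᶜ = {4, 5, 6, 7, 10, 11, 12}
(Aᶜ ∪ ((A − B)ᶜ)ᶜ) ∩ C = {}
Both equal {}, so (A − (A − B))ᶜ ∩ C = (Aᶜ ∪ ((A − B)ᶜ)ᶜ) ∩ C.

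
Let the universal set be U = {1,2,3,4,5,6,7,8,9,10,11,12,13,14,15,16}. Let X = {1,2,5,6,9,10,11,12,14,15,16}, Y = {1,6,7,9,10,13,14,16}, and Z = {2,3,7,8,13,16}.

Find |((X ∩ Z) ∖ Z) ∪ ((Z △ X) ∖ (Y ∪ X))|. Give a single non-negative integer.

X ∩ Z = {2,16}
(X ∩ Z) ∖ Z = {}
Z △ X = {1,3,5,6,7,8,9,10,11,12,13,14,15}
Y ∪ X = {1,2,5,6,7,9,10,11,12,13,14,15,16}
(Z △ X) ∖ (Y ∪ X) = {3,8}
((X ∩ Z) ∖ Z) ∪ ((Z △ X) ∖ (Y ∪ X)) = {3,8}
|((X ∩ Z) ∖ Z) ∪ ((Z △ X) ∖ (Y ∪ X))| = 2

2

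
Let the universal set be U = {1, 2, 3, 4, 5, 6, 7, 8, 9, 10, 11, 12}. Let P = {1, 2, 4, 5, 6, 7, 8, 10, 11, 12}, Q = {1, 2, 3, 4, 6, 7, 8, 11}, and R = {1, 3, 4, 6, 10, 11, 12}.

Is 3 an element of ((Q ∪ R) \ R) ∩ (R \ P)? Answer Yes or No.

No

3 ∈ Q and 3 ∈ R, so 3 ∈ Q ∪ R
3 ∈ (Q ∪ R) and 3 ∈ R, so 3 ∉ (Q ∪ R) \ R
3 ∈ R and 3 ∉ P, so 3 ∈ R \ P
3 ∉ ((Q ∪ R) \ R) and 3 ∈ (R \ P), so 3 ∉ ((Q ∪ R) \ R) ∩ (R \ P)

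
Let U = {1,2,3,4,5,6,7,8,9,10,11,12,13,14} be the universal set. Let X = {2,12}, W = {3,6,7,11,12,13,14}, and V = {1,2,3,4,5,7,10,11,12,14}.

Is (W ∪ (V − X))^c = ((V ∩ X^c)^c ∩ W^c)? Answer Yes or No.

V − X = {1,3,4,5,7,10,11,14}
W ∪ (V − X) = {1,3,4,5,6,7,10,11,12,13,14}
(W ∪ (V − X))^c = {2,8,9}
X^c = {1,3,4,5,6,7,8,9,10,11,13,14}
V ∩ X^c = {1,3,4,5,7,10,11,14}
(V ∩ X^c)^c = {2,6,8,9,12,13}
W^c = {1,2,4,5,8,9,10}
(V ∩ X^c)^c ∩ W^c = {2,8,9}
Both equal {2,8,9}, so (W ∪ (V − X))^c = (V ∩ X^c)^c ∩ W^c.

Yes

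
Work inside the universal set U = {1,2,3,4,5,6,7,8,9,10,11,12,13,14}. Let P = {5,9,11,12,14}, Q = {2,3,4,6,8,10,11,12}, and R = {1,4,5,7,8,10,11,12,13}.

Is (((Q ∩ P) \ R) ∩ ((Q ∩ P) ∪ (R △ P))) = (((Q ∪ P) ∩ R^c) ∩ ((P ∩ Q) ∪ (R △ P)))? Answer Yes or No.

Q ∩ P = {11,12}
(Q ∩ P) \ R = {}
R △ P = {1,4,7,8,9,10,13,14}
(Q ∩ P) ∪ (R △ P) = {1,4,7,8,9,10,11,12,13,14}
((Q ∩ P) \ R) ∩ ((Q ∩ P) ∪ (R △ P)) = {}
Q ∪ P = {2,3,4,5,6,8,9,10,11,12,14}
R^c = {2,3,6,9,14}
(Q ∪ P) ∩ R^c = {2,3,6,9,14}
P ∩ Q = {11,12}
(P ∩ Q) ∪ (R △ P) = {1,4,7,8,9,10,11,12,13,14}
((Q ∪ P) ∩ R^c) ∩ ((P ∩ Q) ∪ (R △ P)) = {9,14}
9 ∈ ((Q ∪ P) ∩ R^c) ∩ ((P ∩ Q) ∪ (R △ P)) but 9 ∉ ((Q ∩ P) \ R) ∩ ((Q ∩ P) ∪ (R △ P)), so they differ.

No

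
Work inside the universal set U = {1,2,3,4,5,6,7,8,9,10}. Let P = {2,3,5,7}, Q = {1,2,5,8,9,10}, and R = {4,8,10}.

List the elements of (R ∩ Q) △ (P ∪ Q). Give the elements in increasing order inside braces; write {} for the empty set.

{1,2,3,5,7,9}

R ∩ Q = {8,10}
P ∪ Q = {1,2,3,5,7,8,9,10}
(R ∩ Q) △ (P ∪ Q) = {1,2,3,5,7,9}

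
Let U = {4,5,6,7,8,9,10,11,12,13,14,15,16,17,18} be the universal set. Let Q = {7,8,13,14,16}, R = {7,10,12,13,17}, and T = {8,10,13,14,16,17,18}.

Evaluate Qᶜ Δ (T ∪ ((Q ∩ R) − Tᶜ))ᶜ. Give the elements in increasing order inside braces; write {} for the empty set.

Qᶜ = {4,5,6,9,10,11,12,15,17,18}
Q ∩ R = {7,13}
Tᶜ = {4,5,6,7,9,11,12,15}
(Q ∩ R) − Tᶜ = {13}
T ∪ ((Q ∩ R) − Tᶜ) = {8,10,13,14,16,17,18}
(T ∪ ((Q ∩ R) − Tᶜ))ᶜ = {4,5,6,7,9,11,12,15}
Qᶜ Δ (T ∪ ((Q ∩ R) − Tᶜ))ᶜ = {7,10,17,18}

{7,10,17,18}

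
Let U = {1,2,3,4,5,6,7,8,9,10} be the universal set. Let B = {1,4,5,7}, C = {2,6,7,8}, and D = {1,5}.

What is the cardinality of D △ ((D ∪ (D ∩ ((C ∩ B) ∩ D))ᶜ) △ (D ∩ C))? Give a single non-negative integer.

C ∩ B = {7}
(C ∩ B) ∩ D = {}
D ∩ ((C ∩ B) ∩ D) = {}
(D ∩ ((C ∩ B) ∩ D))ᶜ = {1,2,3,4,5,6,7,8,9,10}
D ∪ (D ∩ ((C ∩ B) ∩ D))ᶜ = {1,2,3,4,5,6,7,8,9,10}
D ∩ C = {}
(D ∪ (D ∩ ((C ∩ B) ∩ D))ᶜ) △ (D ∩ C) = {1,2,3,4,5,6,7,8,9,10}
D △ ((D ∪ (D ∩ ((C ∩ B) ∩ D))ᶜ) △ (D ∩ C)) = {2,3,4,6,7,8,9,10}
|D △ ((D ∪ (D ∩ ((C ∩ B) ∩ D))ᶜ) △ (D ∩ C))| = 8

8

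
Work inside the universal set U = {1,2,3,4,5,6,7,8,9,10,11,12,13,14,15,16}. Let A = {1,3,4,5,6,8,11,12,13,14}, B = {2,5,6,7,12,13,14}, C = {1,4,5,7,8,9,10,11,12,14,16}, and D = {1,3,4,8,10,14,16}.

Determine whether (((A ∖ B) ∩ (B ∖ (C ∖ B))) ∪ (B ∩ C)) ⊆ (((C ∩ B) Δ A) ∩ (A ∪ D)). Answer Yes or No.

A ∖ B = {1,3,4,8,11}
C ∖ B = {1,4,8,9,10,11,16}
B ∖ (C ∖ B) = {2,5,6,7,12,13,14}
(A ∖ B) ∩ (B ∖ (C ∖ B)) = {}
B ∩ C = {5,7,12,14}
((A ∖ B) ∩ (B ∖ (C ∖ B))) ∪ (B ∩ C) = {5,7,12,14}
C ∩ B = {5,7,12,14}
(C ∩ B) Δ A = {1,3,4,6,7,8,11,13}
A ∪ D = {1,3,4,5,6,8,10,11,12,13,14,16}
((C ∩ B) Δ A) ∩ (A ∪ D) = {1,3,4,6,8,11,13}
5 ∈ ((A ∖ B) ∩ (B ∖ (C ∖ B))) ∪ (B ∩ C) but 5 ∉ ((C ∩ B) Δ A) ∩ (A ∪ D), so the inclusion fails.

No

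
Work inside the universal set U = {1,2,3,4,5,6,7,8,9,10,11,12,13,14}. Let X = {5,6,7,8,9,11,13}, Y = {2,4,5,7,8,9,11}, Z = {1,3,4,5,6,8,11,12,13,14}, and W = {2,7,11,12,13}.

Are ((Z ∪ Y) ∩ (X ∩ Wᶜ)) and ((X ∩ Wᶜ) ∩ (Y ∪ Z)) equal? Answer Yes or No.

Yes

Z ∪ Y = {1,2,3,4,5,6,7,8,9,11,12,13,14}
Wᶜ = {1,3,4,5,6,8,9,10,14}
X ∩ Wᶜ = {5,6,8,9}
(Z ∪ Y) ∩ (X ∩ Wᶜ) = {5,6,8,9}
Y ∪ Z = {1,2,3,4,5,6,7,8,9,11,12,13,14}
(X ∩ Wᶜ) ∩ (Y ∪ Z) = {5,6,8,9}
Both equal {5,6,8,9}, so (Z ∪ Y) ∩ (X ∩ Wᶜ) = (X ∩ Wᶜ) ∩ (Y ∪ Z).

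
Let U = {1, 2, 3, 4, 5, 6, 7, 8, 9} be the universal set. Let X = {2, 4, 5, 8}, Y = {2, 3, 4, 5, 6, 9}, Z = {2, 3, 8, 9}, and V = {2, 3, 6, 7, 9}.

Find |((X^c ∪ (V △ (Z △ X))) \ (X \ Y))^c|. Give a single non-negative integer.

1

X^c = {1, 3, 6, 7, 9}
Z △ X = {3, 4, 5, 9}
V △ (Z △ X) = {2, 4, 5, 6, 7}
X^c ∪ (V △ (Z △ X)) = {1, 2, 3, 4, 5, 6, 7, 9}
X \ Y = {8}
(X^c ∪ (V △ (Z △ X))) \ (X \ Y) = {1, 2, 3, 4, 5, 6, 7, 9}
((X^c ∪ (V △ (Z △ X))) \ (X \ Y))^c = {8}
|((X^c ∪ (V △ (Z △ X))) \ (X \ Y))^c| = 1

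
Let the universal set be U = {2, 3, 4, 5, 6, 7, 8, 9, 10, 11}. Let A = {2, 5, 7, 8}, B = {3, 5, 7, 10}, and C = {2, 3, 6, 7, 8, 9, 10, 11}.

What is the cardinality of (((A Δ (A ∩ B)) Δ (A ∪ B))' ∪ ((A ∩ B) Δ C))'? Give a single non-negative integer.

A ∩ B = {5, 7}
A Δ (A ∩ B) = {2, 8}
A ∪ B = {2, 3, 5, 7, 8, 10}
(A Δ (A ∩ B)) Δ (A ∪ B) = {3, 5, 7, 10}
((A Δ (A ∩ B)) Δ (A ∪ B))' = {2, 4, 6, 8, 9, 11}
(A ∩ B) Δ C = {2, 3, 5, 6, 8, 9, 10, 11}
((A Δ (A ∩ B)) Δ (A ∪ B))' ∪ ((A ∩ B) Δ C) = {2, 3, 4, 5, 6, 8, 9, 10, 11}
(((A Δ (A ∩ B)) Δ (A ∪ B))' ∪ ((A ∩ B) Δ C))' = {7}
|(((A Δ (A ∩ B)) Δ (A ∪ B))' ∪ ((A ∩ B) Δ C))'| = 1

1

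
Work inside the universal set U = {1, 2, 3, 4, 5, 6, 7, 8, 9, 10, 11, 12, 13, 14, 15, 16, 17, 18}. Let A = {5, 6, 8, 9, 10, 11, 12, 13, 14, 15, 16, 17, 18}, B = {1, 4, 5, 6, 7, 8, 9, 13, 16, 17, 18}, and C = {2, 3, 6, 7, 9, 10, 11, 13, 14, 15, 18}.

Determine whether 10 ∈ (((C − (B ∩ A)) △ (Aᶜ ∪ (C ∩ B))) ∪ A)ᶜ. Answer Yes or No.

No

10 ∉ B and 10 ∈ A, so 10 ∉ B ∩ A
10 ∈ C and 10 ∉ (B ∩ A), so 10 ∈ C − (B ∩ A)
10 ∈ A, so 10 ∉ Aᶜ
10 ∈ C and 10 ∉ B, so 10 ∉ C ∩ B
10 ∉ Aᶜ and 10 ∉ (C ∩ B), so 10 ∉ Aᶜ ∪ (C ∩ B)
10 ∈ (C − (B ∩ A)) and 10 ∉ (Aᶜ ∪ (C ∩ B)), so 10 ∈ (C − (B ∩ A)) △ (Aᶜ ∪ (C ∩ B))
10 ∈ ((C − (B ∩ A)) △ (Aᶜ ∪ (C ∩ B))) and 10 ∈ A, so 10 ∈ ((C − (B ∩ A)) △ (Aᶜ ∪ (C ∩ B))) ∪ A
10 ∉ (((C − (B ∩ A)) △ (Aᶜ ∪ (C ∩ B))) ∪ A)ᶜ since 10 ∈ (((C − (B ∩ A)) △ (Aᶜ ∪ (C ∩ B))) ∪ A)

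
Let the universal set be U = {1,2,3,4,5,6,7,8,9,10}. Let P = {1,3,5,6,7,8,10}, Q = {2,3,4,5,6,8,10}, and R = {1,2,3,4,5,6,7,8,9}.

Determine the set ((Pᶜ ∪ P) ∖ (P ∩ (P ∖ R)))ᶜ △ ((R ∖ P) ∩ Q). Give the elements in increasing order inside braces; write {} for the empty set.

{2,4,10}

Pᶜ = {2,4,9}
Pᶜ ∪ P = {1,2,3,4,5,6,7,8,9,10}
P ∖ R = {10}
P ∩ (P ∖ R) = {10}
(Pᶜ ∪ P) ∖ (P ∩ (P ∖ R)) = {1,2,3,4,5,6,7,8,9}
((Pᶜ ∪ P) ∖ (P ∩ (P ∖ R)))ᶜ = {10}
R ∖ P = {2,4,9}
(R ∖ P) ∩ Q = {2,4}
((Pᶜ ∪ P) ∖ (P ∩ (P ∖ R)))ᶜ △ ((R ∖ P) ∩ Q) = {2,4,10}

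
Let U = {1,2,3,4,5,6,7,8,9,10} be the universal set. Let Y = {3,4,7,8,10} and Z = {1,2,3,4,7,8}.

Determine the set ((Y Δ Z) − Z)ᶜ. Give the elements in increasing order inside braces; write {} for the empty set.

{1,2,3,4,5,6,7,8,9}

Y Δ Z = {1,2,10}
(Y Δ Z) − Z = {10}
((Y Δ Z) − Z)ᶜ = {1,2,3,4,5,6,7,8,9}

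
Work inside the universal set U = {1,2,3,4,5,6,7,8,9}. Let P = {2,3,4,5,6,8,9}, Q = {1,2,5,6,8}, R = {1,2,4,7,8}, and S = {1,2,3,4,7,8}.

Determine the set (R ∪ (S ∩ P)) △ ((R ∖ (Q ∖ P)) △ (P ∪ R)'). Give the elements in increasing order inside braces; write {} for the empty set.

{1,3}

S ∩ P = {2,3,4,8}
R ∪ (S ∩ P) = {1,2,3,4,7,8}
Q ∖ P = {1}
R ∖ (Q ∖ P) = {2,4,7,8}
P ∪ R = {1,2,3,4,5,6,7,8,9}
(P ∪ R)' = {}
(R ∖ (Q ∖ P)) △ (P ∪ R)' = {2,4,7,8}
(R ∪ (S ∩ P)) △ ((R ∖ (Q ∖ P)) △ (P ∪ R)') = {1,3}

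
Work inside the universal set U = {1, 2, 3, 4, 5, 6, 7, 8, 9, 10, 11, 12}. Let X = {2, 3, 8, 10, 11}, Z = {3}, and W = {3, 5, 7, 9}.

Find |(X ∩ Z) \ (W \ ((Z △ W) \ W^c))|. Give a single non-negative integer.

0

X ∩ Z = {3}
Z △ W = {5, 7, 9}
W^c = {1, 2, 4, 6, 8, 10, 11, 12}
(Z △ W) \ W^c = {5, 7, 9}
W \ ((Z △ W) \ W^c) = {3}
(X ∩ Z) \ (W \ ((Z △ W) \ W^c)) = {}
|(X ∩ Z) \ (W \ ((Z △ W) \ W^c))| = 0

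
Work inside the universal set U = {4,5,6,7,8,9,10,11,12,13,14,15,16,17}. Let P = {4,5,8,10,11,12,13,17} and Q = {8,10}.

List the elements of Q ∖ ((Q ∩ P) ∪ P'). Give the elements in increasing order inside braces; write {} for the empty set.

{}

Q ∩ P = {8,10}
P' = {6,7,9,14,15,16}
(Q ∩ P) ∪ P' = {6,7,8,9,10,14,15,16}
Q ∖ ((Q ∩ P) ∪ P') = {}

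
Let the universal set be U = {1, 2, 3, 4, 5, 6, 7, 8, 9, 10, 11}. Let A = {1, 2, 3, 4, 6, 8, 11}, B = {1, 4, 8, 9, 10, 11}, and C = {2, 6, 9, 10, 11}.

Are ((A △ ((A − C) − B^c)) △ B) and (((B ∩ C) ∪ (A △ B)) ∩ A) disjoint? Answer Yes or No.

No

A − C = {1, 3, 4, 8}
B^c = {2, 3, 5, 6, 7}
(A − C) − B^c = {1, 4, 8}
A △ ((A − C) − B^c) = {2, 3, 6, 11}
(A △ ((A − C) − B^c)) △ B = {1, 2, 3, 4, 6, 8, 9, 10}
B ∩ C = {9, 10, 11}
A △ B = {2, 3, 6, 9, 10}
(B ∩ C) ∪ (A △ B) = {2, 3, 6, 9, 10, 11}
((B ∩ C) ∪ (A △ B)) ∩ A = {2, 3, 6, 11}
2 lies in both, so they are not disjoint.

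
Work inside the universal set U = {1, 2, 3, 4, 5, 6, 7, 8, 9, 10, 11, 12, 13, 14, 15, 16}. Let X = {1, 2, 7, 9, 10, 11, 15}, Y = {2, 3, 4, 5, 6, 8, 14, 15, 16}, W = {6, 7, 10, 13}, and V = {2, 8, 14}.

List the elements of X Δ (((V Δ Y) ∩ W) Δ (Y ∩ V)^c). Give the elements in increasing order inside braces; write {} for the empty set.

{2, 3, 4, 5, 12, 13, 16}

V Δ Y = {3, 4, 5, 6, 15, 16}
(V Δ Y) ∩ W = {6}
Y ∩ V = {2, 8, 14}
(Y ∩ V)^c = {1, 3, 4, 5, 6, 7, 9, 10, 11, 12, 13, 15, 16}
((V Δ Y) ∩ W) Δ (Y ∩ V)^c = {1, 3, 4, 5, 7, 9, 10, 11, 12, 13, 15, 16}
X Δ (((V Δ Y) ∩ W) Δ (Y ∩ V)^c) = {2, 3, 4, 5, 12, 13, 16}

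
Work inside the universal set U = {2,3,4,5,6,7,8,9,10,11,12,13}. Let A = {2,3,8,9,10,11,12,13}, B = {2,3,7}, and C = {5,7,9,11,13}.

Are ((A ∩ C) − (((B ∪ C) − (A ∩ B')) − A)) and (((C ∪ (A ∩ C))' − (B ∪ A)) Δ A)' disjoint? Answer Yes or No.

Yes

A ∩ C = {9,11,13}
B ∪ C = {2,3,5,7,9,11,13}
B' = {4,5,6,8,9,10,11,12,13}
A ∩ B' = {8,9,10,11,12,13}
(B ∪ C) − (A ∩ B') = {2,3,5,7}
((B ∪ C) − (A ∩ B')) − A = {5,7}
(A ∩ C) − (((B ∪ C) − (A ∩ B')) − A) = {9,11,13}
C ∪ (A ∩ C) = {5,7,9,11,13}
(C ∪ (A ∩ C))' = {2,3,4,6,8,10,12}
B ∪ A = {2,3,7,8,9,10,11,12,13}
(C ∪ (A ∩ C))' − (B ∪ A) = {4,6}
((C ∪ (A ∩ C))' − (B ∪ A)) Δ A = {2,3,4,6,8,9,10,11,12,13}
(((C ∪ (A ∩ C))' − (B ∪ A)) Δ A)' = {5,7}
{9,11,13} and {5,7} share no elements.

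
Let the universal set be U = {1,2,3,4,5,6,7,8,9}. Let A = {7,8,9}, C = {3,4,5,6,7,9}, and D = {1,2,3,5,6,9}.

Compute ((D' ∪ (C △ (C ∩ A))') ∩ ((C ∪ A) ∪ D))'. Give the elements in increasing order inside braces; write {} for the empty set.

{3,5,6}

D' = {4,7,8}
C ∩ A = {7,9}
C △ (C ∩ A) = {3,4,5,6}
(C △ (C ∩ A))' = {1,2,7,8,9}
D' ∪ (C △ (C ∩ A))' = {1,2,4,7,8,9}
C ∪ A = {3,4,5,6,7,8,9}
(C ∪ A) ∪ D = {1,2,3,4,5,6,7,8,9}
(D' ∪ (C △ (C ∩ A))') ∩ ((C ∪ A) ∪ D) = {1,2,4,7,8,9}
((D' ∪ (C △ (C ∩ A))') ∩ ((C ∪ A) ∪ D))' = {3,5,6}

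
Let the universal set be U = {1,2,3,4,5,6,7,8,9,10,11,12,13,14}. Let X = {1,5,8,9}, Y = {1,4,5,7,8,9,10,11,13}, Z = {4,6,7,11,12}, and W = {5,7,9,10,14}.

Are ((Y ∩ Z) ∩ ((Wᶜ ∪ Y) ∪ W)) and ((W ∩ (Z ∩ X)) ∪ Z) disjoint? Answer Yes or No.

No

Y ∩ Z = {4,7,11}
Wᶜ = {1,2,3,4,6,8,11,12,13}
Wᶜ ∪ Y = {1,2,3,4,5,6,7,8,9,10,11,12,13}
(Wᶜ ∪ Y) ∪ W = {1,2,3,4,5,6,7,8,9,10,11,12,13,14}
(Y ∩ Z) ∩ ((Wᶜ ∪ Y) ∪ W) = {4,7,11}
Z ∩ X = {}
W ∩ (Z ∩ X) = {}
(W ∩ (Z ∩ X)) ∪ Z = {4,6,7,11,12}
4 lies in both, so they are not disjoint.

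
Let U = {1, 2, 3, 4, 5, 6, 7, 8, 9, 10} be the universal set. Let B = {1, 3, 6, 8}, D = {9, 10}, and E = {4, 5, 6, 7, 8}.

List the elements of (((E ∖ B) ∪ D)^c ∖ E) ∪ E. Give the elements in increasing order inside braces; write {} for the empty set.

E ∖ B = {4, 5, 7}
(E ∖ B) ∪ D = {4, 5, 7, 9, 10}
((E ∖ B) ∪ D)^c = {1, 2, 3, 6, 8}
((E ∖ B) ∪ D)^c ∖ E = {1, 2, 3}
(((E ∖ B) ∪ D)^c ∖ E) ∪ E = {1, 2, 3, 4, 5, 6, 7, 8}

{1, 2, 3, 4, 5, 6, 7, 8}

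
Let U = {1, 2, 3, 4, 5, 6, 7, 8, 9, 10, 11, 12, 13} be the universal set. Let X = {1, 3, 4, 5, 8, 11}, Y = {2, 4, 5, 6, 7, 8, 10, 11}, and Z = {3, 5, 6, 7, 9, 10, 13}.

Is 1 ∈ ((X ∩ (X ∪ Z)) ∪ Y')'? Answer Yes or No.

1 ∈ X and 1 ∉ Z, so 1 ∈ X ∪ Z
1 ∈ X and 1 ∈ (X ∪ Z), so 1 ∈ X ∩ (X ∪ Z)
1 ∉ Y, so 1 ∈ Y'
1 ∈ (X ∩ (X ∪ Z)) and 1 ∈ Y', so 1 ∈ (X ∩ (X ∪ Z)) ∪ Y'
1 ∉ ((X ∩ (X ∪ Z)) ∪ Y')' since 1 ∈ ((X ∩ (X ∪ Z)) ∪ Y')

No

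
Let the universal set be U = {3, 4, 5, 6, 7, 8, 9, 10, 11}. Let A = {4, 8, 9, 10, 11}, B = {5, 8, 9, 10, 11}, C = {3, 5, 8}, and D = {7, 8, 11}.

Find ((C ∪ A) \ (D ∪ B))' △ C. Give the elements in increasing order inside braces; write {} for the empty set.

C ∪ A = {3, 4, 5, 8, 9, 10, 11}
D ∪ B = {5, 7, 8, 9, 10, 11}
(C ∪ A) \ (D ∪ B) = {3, 4}
((C ∪ A) \ (D ∪ B))' = {5, 6, 7, 8, 9, 10, 11}
((C ∪ A) \ (D ∪ B))' △ C = {3, 6, 7, 9, 10, 11}

{3, 6, 7, 9, 10, 11}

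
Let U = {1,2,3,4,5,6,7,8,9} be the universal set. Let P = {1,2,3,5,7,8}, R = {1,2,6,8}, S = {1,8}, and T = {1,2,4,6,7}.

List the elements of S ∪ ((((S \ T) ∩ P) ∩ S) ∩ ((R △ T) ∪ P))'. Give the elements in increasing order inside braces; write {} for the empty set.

{1,2,3,4,5,6,7,8,9}

S \ T = {8}
(S \ T) ∩ P = {8}
((S \ T) ∩ P) ∩ S = {8}
R △ T = {4,7,8}
(R △ T) ∪ P = {1,2,3,4,5,7,8}
(((S \ T) ∩ P) ∩ S) ∩ ((R △ T) ∪ P) = {8}
((((S \ T) ∩ P) ∩ S) ∩ ((R △ T) ∪ P))' = {1,2,3,4,5,6,7,9}
S ∪ ((((S \ T) ∩ P) ∩ S) ∩ ((R △ T) ∪ P))' = {1,2,3,4,5,6,7,8,9}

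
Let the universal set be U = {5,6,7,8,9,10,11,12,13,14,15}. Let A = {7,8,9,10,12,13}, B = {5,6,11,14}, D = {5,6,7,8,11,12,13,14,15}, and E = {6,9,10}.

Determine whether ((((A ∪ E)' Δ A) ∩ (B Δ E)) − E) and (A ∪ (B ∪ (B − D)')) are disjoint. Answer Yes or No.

No

A ∪ E = {6,7,8,9,10,12,13}
(A ∪ E)' = {5,11,14,15}
(A ∪ E)' Δ A = {5,7,8,9,10,11,12,13,14,15}
B Δ E = {5,9,10,11,14}
((A ∪ E)' Δ A) ∩ (B Δ E) = {5,9,10,11,14}
(((A ∪ E)' Δ A) ∩ (B Δ E)) − E = {5,11,14}
B − D = {}
(B − D)' = {5,6,7,8,9,10,11,12,13,14,15}
B ∪ (B − D)' = {5,6,7,8,9,10,11,12,13,14,15}
A ∪ (B ∪ (B − D)') = {5,6,7,8,9,10,11,12,13,14,15}
5 lies in both, so they are not disjoint.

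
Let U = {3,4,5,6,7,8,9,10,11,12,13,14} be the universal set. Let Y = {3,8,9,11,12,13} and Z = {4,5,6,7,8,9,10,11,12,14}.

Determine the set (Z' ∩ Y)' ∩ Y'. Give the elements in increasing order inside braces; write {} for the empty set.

Z' = {3,13}
Z' ∩ Y = {3,13}
(Z' ∩ Y)' = {4,5,6,7,8,9,10,11,12,14}
Y' = {4,5,6,7,10,14}
(Z' ∩ Y)' ∩ Y' = {4,5,6,7,10,14}

{4,5,6,7,10,14}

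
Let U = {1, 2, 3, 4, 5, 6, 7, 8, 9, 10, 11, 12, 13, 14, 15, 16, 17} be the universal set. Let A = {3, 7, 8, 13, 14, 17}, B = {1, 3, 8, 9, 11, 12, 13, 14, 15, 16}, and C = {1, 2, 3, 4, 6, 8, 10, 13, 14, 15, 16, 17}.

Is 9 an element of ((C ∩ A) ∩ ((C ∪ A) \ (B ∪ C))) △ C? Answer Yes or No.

No

9 ∉ C and 9 ∉ A, so 9 ∉ C ∩ A
9 ∉ C and 9 ∉ A, so 9 ∉ C ∪ A
9 ∈ B and 9 ∉ C, so 9 ∈ B ∪ C
9 ∉ (C ∪ A) and 9 ∈ (B ∪ C), so 9 ∉ (C ∪ A) \ (B ∪ C)
9 ∉ (C ∩ A) and 9 ∉ ((C ∪ A) \ (B ∪ C)), so 9 ∉ (C ∩ A) ∩ ((C ∪ A) \ (B ∪ C))
9 ∉ ((C ∩ A) ∩ ((C ∪ A) \ (B ∪ C))) and 9 ∉ C, so 9 ∉ ((C ∩ A) ∩ ((C ∪ A) \ (B ∪ C))) △ C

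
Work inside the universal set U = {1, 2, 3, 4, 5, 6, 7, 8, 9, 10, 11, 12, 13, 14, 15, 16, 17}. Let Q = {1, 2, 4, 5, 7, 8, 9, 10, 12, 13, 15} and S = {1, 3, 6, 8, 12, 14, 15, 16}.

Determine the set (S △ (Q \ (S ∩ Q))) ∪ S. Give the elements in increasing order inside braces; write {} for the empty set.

S ∩ Q = {1, 8, 12, 15}
Q \ (S ∩ Q) = {2, 4, 5, 7, 9, 10, 13}
S △ (Q \ (S ∩ Q)) = {1, 2, 3, 4, 5, 6, 7, 8, 9, 10, 12, 13, 14, 15, 16}
(S △ (Q \ (S ∩ Q))) ∪ S = {1, 2, 3, 4, 5, 6, 7, 8, 9, 10, 12, 13, 14, 15, 16}

{1, 2, 3, 4, 5, 6, 7, 8, 9, 10, 12, 13, 14, 15, 16}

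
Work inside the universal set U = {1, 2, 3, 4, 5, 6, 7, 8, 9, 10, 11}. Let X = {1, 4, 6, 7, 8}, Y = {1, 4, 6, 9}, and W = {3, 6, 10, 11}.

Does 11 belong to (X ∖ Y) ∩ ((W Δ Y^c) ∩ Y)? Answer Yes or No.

No

11 ∉ X and 11 ∉ Y, so 11 ∉ X ∖ Y
11 ∉ Y, so 11 ∈ Y^c
11 ∈ W and 11 ∈ Y^c, so 11 ∉ W Δ Y^c
11 ∉ (W Δ Y^c) and 11 ∉ Y, so 11 ∉ (W Δ Y^c) ∩ Y
11 ∉ (X ∖ Y) and 11 ∉ ((W Δ Y^c) ∩ Y), so 11 ∉ (X ∖ Y) ∩ ((W Δ Y^c) ∩ Y)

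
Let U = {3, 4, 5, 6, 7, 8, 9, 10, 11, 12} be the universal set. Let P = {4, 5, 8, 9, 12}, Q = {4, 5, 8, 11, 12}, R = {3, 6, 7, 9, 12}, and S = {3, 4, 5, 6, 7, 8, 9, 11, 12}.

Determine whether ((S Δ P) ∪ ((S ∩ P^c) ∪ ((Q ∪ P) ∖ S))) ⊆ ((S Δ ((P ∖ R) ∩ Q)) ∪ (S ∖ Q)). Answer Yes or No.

S Δ P = {3, 6, 7, 11}
P^c = {3, 6, 7, 10, 11}
S ∩ P^c = {3, 6, 7, 11}
Q ∪ P = {4, 5, 8, 9, 11, 12}
(Q ∪ P) ∖ S = {}
(S ∩ P^c) ∪ ((Q ∪ P) ∖ S) = {3, 6, 7, 11}
(S Δ P) ∪ ((S ∩ P^c) ∪ ((Q ∪ P) ∖ S)) = {3, 6, 7, 11}
P ∖ R = {4, 5, 8}
(P ∖ R) ∩ Q = {4, 5, 8}
S Δ ((P ∖ R) ∩ Q) = {3, 6, 7, 9, 11, 12}
S ∖ Q = {3, 6, 7, 9}
(S Δ ((P ∖ R) ∩ Q)) ∪ (S ∖ Q) = {3, 6, 7, 9, 11, 12}
Every element of {3, 6, 7, 11} is in {3, 6, 7, 9, 11, 12}, so (S Δ P) ∪ ((S ∩ P^c) ∪ ((Q ∪ P) ∖ S)) ⊆ (S Δ ((P ∖ R) ∩ Q)) ∪ (S ∖ Q).

Yes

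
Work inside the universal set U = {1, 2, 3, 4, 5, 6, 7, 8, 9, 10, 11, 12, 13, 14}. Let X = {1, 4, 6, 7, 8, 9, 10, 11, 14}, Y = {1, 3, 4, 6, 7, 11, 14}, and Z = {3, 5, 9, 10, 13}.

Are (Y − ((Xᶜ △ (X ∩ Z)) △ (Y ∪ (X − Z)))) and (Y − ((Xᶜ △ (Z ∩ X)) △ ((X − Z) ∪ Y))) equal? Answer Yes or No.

Yes

Xᶜ = {2, 3, 5, 12, 13}
X ∩ Z = {9, 10}
Xᶜ △ (X ∩ Z) = {2, 3, 5, 9, 10, 12, 13}
X − Z = {1, 4, 6, 7, 8, 11, 14}
Y ∪ (X − Z) = {1, 3, 4, 6, 7, 8, 11, 14}
(Xᶜ △ (X ∩ Z)) △ (Y ∪ (X − Z)) = {1, 2, 4, 5, 6, 7, 8, 9, 10, 11, 12, 13, 14}
Y − ((Xᶜ △ (X ∩ Z)) △ (Y ∪ (X − Z))) = {3}
Z ∩ X = {9, 10}
Xᶜ △ (Z ∩ X) = {2, 3, 5, 9, 10, 12, 13}
(X − Z) ∪ Y = {1, 3, 4, 6, 7, 8, 11, 14}
(Xᶜ △ (Z ∩ X)) △ ((X − Z) ∪ Y) = {1, 2, 4, 5, 6, 7, 8, 9, 10, 11, 12, 13, 14}
Y − ((Xᶜ △ (Z ∩ X)) △ ((X − Z) ∪ Y)) = {3}
Both equal {3}, so Y − ((Xᶜ △ (X ∩ Z)) △ (Y ∪ (X − Z))) = Y − ((Xᶜ △ (Z ∩ X)) △ ((X − Z) ∪ Y)).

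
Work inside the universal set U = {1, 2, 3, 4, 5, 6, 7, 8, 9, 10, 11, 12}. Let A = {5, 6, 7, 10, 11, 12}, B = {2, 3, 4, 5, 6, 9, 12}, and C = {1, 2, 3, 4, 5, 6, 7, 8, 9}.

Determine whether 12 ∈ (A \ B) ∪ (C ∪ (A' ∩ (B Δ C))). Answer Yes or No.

No

12 ∈ A and 12 ∈ B, so 12 ∉ A \ B
12 ∈ A, so 12 ∉ A'
12 ∈ B and 12 ∉ C, so 12 ∈ B Δ C
12 ∉ A' and 12 ∈ (B Δ C), so 12 ∉ A' ∩ (B Δ C)
12 ∉ C and 12 ∉ (A' ∩ (B Δ C)), so 12 ∉ C ∪ (A' ∩ (B Δ C))
12 ∉ (A \ B) and 12 ∉ (C ∪ (A' ∩ (B Δ C))), so 12 ∉ (A \ B) ∪ (C ∪ (A' ∩ (B Δ C)))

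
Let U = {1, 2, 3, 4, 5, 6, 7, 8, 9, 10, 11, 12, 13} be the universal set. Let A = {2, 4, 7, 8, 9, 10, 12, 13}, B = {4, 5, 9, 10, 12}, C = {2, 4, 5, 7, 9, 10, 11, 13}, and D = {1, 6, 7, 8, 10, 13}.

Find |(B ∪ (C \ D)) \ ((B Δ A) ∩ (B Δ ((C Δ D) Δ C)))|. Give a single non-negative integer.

6

C \ D = {2, 4, 5, 9, 11}
B ∪ (C \ D) = {2, 4, 5, 9, 10, 11, 12}
B Δ A = {2, 5, 7, 8, 13}
C Δ D = {1, 2, 4, 5, 6, 8, 9, 11}
(C Δ D) Δ C = {1, 6, 7, 8, 10, 13}
B Δ ((C Δ D) Δ C) = {1, 4, 5, 6, 7, 8, 9, 12, 13}
(B Δ A) ∩ (B Δ ((C Δ D) Δ C)) = {5, 7, 8, 13}
(B ∪ (C \ D)) \ ((B Δ A) ∩ (B Δ ((C Δ D) Δ C))) = {2, 4, 9, 10, 11, 12}
|(B ∪ (C \ D)) \ ((B Δ A) ∩ (B Δ ((C Δ D) Δ C)))| = 6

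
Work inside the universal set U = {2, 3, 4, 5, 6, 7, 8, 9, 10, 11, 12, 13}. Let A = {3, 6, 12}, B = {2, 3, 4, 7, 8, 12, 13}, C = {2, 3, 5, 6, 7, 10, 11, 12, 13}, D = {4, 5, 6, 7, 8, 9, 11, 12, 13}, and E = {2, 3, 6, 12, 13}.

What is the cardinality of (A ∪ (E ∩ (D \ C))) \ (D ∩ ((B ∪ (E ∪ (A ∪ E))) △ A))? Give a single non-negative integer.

3

D \ C = {4, 8, 9}
E ∩ (D \ C) = {}
A ∪ (E ∩ (D \ C)) = {3, 6, 12}
A ∪ E = {2, 3, 6, 12, 13}
E ∪ (A ∪ E) = {2, 3, 6, 12, 13}
B ∪ (E ∪ (A ∪ E)) = {2, 3, 4, 6, 7, 8, 12, 13}
(B ∪ (E ∪ (A ∪ E))) △ A = {2, 4, 7, 8, 13}
D ∩ ((B ∪ (E ∪ (A ∪ E))) △ A) = {4, 7, 8, 13}
(A ∪ (E ∩ (D \ C))) \ (D ∩ ((B ∪ (E ∪ (A ∪ E))) △ A)) = {3, 6, 12}
|(A ∪ (E ∩ (D \ C))) \ (D ∩ ((B ∪ (E ∪ (A ∪ E))) △ A))| = 3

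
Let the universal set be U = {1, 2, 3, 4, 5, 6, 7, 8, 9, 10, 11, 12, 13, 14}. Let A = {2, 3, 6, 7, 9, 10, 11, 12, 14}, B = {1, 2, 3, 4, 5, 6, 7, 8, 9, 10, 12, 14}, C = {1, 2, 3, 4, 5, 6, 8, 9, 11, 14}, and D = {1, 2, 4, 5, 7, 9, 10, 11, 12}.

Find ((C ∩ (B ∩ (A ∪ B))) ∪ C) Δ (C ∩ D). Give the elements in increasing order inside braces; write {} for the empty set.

A ∪ B = {1, 2, 3, 4, 5, 6, 7, 8, 9, 10, 11, 12, 14}
B ∩ (A ∪ B) = {1, 2, 3, 4, 5, 6, 7, 8, 9, 10, 12, 14}
C ∩ (B ∩ (A ∪ B)) = {1, 2, 3, 4, 5, 6, 8, 9, 14}
(C ∩ (B ∩ (A ∪ B))) ∪ C = {1, 2, 3, 4, 5, 6, 8, 9, 11, 14}
C ∩ D = {1, 2, 4, 5, 9, 11}
((C ∩ (B ∩ (A ∪ B))) ∪ C) Δ (C ∩ D) = {3, 6, 8, 14}

{3, 6, 8, 14}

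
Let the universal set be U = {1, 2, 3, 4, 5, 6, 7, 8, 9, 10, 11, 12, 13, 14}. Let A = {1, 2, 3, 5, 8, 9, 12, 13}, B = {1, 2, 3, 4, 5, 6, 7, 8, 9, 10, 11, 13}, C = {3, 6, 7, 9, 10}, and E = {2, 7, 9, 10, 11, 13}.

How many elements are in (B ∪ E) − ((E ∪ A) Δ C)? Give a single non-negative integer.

5

B ∪ E = {1, 2, 3, 4, 5, 6, 7, 8, 9, 10, 11, 13}
E ∪ A = {1, 2, 3, 5, 7, 8, 9, 10, 11, 12, 13}
(E ∪ A) Δ C = {1, 2, 5, 6, 8, 11, 12, 13}
(B ∪ E) − ((E ∪ A) Δ C) = {3, 4, 7, 9, 10}
|(B ∪ E) − ((E ∪ A) Δ C)| = 5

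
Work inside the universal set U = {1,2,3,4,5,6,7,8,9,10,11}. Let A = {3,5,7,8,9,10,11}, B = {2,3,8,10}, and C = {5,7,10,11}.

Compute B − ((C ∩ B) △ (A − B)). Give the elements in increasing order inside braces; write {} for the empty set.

{2,3,8}

C ∩ B = {10}
A − B = {5,7,9,11}
(C ∩ B) △ (A − B) = {5,7,9,10,11}
B − ((C ∩ B) △ (A − B)) = {2,3,8}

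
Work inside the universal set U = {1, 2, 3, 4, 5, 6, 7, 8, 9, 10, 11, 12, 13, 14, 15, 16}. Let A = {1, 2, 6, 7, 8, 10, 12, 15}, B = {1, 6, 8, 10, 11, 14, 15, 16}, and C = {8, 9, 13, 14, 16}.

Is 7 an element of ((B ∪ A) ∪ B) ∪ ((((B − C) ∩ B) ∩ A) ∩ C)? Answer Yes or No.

Yes

7 ∉ B and 7 ∈ A, so 7 ∈ B ∪ A
7 ∈ (B ∪ A) and 7 ∉ B, so 7 ∈ (B ∪ A) ∪ B
7 ∉ B and 7 ∉ C, so 7 ∉ B − C
7 ∉ (B − C) and 7 ∉ B, so 7 ∉ (B − C) ∩ B
7 ∉ ((B − C) ∩ B) and 7 ∈ A, so 7 ∉ ((B − C) ∩ B) ∩ A
7 ∉ (((B − C) ∩ B) ∩ A) and 7 ∉ C, so 7 ∉ (((B − C) ∩ B) ∩ A) ∩ C
7 ∈ ((B ∪ A) ∪ B) and 7 ∉ ((((B − C) ∩ B) ∩ A) ∩ C), so 7 ∈ ((B ∪ A) ∪ B) ∪ ((((B − C) ∩ B) ∩ A) ∩ C)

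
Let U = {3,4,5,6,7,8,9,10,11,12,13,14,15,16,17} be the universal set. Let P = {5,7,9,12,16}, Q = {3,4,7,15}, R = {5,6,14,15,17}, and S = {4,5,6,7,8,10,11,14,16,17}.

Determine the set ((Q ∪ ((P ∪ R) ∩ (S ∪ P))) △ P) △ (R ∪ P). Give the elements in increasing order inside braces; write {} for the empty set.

P ∪ R = {5,6,7,9,12,14,15,16,17}
S ∪ P = {4,5,6,7,8,9,10,11,12,14,16,17}
(P ∪ R) ∩ (S ∪ P) = {5,6,7,9,12,14,16,17}
Q ∪ ((P ∪ R) ∩ (S ∪ P)) = {3,4,5,6,7,9,12,14,15,16,17}
(Q ∪ ((P ∪ R) ∩ (S ∪ P))) △ P = {3,4,6,14,15,17}
R ∪ P = {5,6,7,9,12,14,15,16,17}
((Q ∪ ((P ∪ R) ∩ (S ∪ P))) △ P) △ (R ∪ P) = {3,4,5,7,9,12,16}

{3,4,5,7,9,12,16}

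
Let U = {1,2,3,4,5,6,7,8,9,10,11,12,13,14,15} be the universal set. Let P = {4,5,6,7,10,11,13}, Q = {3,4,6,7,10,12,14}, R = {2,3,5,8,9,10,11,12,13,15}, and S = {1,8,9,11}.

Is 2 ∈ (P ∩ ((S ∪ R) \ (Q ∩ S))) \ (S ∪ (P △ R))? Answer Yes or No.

2 ∉ S and 2 ∈ R, so 2 ∈ S ∪ R
2 ∉ Q and 2 ∉ S, so 2 ∉ Q ∩ S
2 ∈ (S ∪ R) and 2 ∉ (Q ∩ S), so 2 ∈ (S ∪ R) \ (Q ∩ S)
2 ∉ P and 2 ∈ ((S ∪ R) \ (Q ∩ S)), so 2 ∉ P ∩ ((S ∪ R) \ (Q ∩ S))
2 ∉ P and 2 ∈ R, so 2 ∈ P △ R
2 ∉ S and 2 ∈ (P △ R), so 2 ∈ S ∪ (P △ R)
2 ∉ (P ∩ ((S ∪ R) \ (Q ∩ S))) and 2 ∈ (S ∪ (P △ R)), so 2 ∉ (P ∩ ((S ∪ R) \ (Q ∩ S))) \ (S ∪ (P △ R))

No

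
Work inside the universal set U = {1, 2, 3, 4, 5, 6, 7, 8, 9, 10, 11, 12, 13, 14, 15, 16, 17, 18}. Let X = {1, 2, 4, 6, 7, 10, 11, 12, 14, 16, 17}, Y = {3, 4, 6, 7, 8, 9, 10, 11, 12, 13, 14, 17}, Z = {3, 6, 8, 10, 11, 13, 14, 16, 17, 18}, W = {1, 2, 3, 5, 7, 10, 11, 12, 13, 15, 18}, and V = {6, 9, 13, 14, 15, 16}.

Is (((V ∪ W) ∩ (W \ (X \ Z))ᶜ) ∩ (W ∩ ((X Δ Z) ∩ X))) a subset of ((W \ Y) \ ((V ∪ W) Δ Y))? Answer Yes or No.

No

V ∪ W = {1, 2, 3, 5, 6, 7, 9, 10, 11, 12, 13, 14, 15, 16, 18}
X \ Z = {1, 2, 4, 7, 12}
W \ (X \ Z) = {3, 5, 10, 11, 13, 15, 18}
(W \ (X \ Z))ᶜ = {1, 2, 4, 6, 7, 8, 9, 12, 14, 16, 17}
(V ∪ W) ∩ (W \ (X \ Z))ᶜ = {1, 2, 6, 7, 9, 12, 14, 16}
X Δ Z = {1, 2, 3, 4, 7, 8, 12, 13, 18}
(X Δ Z) ∩ X = {1, 2, 4, 7, 12}
W ∩ ((X Δ Z) ∩ X) = {1, 2, 7, 12}
((V ∪ W) ∩ (W \ (X \ Z))ᶜ) ∩ (W ∩ ((X Δ Z) ∩ X)) = {1, 2, 7, 12}
W \ Y = {1, 2, 5, 15, 18}
(V ∪ W) Δ Y = {1, 2, 4, 5, 8, 15, 16, 17, 18}
(W \ Y) \ ((V ∪ W) Δ Y) = {}
1 ∈ ((V ∪ W) ∩ (W \ (X \ Z))ᶜ) ∩ (W ∩ ((X Δ Z) ∩ X)) but 1 ∉ (W \ Y) \ ((V ∪ W) Δ Y), so the inclusion fails.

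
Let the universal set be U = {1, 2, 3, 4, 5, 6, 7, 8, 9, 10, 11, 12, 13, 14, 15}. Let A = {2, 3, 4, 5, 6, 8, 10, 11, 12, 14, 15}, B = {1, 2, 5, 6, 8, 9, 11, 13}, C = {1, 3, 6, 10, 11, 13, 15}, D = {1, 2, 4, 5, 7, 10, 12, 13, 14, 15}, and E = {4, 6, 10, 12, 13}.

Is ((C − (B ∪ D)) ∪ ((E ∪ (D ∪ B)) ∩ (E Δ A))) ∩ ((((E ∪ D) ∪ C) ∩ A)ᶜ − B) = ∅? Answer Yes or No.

B ∪ D = {1, 2, 4, 5, 6, 7, 8, 9, 10, 11, 12, 13, 14, 15}
C − (B ∪ D) = {3}
D ∪ B = {1, 2, 4, 5, 6, 7, 8, 9, 10, 11, 12, 13, 14, 15}
E ∪ (D ∪ B) = {1, 2, 4, 5, 6, 7, 8, 9, 10, 11, 12, 13, 14, 15}
E Δ A = {2, 3, 5, 8, 11, 13, 14, 15}
(E ∪ (D ∪ B)) ∩ (E Δ A) = {2, 5, 8, 11, 13, 14, 15}
(C − (B ∪ D)) ∪ ((E ∪ (D ∪ B)) ∩ (E Δ A)) = {2, 3, 5, 8, 11, 13, 14, 15}
E ∪ D = {1, 2, 4, 5, 6, 7, 10, 12, 13, 14, 15}
(E ∪ D) ∪ C = {1, 2, 3, 4, 5, 6, 7, 10, 11, 12, 13, 14, 15}
((E ∪ D) ∪ C) ∩ A = {2, 3, 4, 5, 6, 10, 11, 12, 14, 15}
(((E ∪ D) ∪ C) ∩ A)ᶜ = {1, 7, 8, 9, 13}
(((E ∪ D) ∪ C) ∩ A)ᶜ − B = {7}
{2, 3, 5, 8, 11, 13, 14, 15} and {7} share no elements.

Yes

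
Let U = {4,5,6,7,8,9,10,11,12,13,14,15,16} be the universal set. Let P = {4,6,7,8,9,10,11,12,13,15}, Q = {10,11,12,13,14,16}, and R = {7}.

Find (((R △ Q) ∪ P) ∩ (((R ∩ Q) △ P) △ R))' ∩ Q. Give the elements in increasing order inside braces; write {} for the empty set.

R △ Q = {7,10,11,12,13,14,16}
(R △ Q) ∪ P = {4,6,7,8,9,10,11,12,13,14,15,16}
R ∩ Q = {}
(R ∩ Q) △ P = {4,6,7,8,9,10,11,12,13,15}
((R ∩ Q) △ P) △ R = {4,6,8,9,10,11,12,13,15}
((R △ Q) ∪ P) ∩ (((R ∩ Q) △ P) △ R) = {4,6,8,9,10,11,12,13,15}
(((R △ Q) ∪ P) ∩ (((R ∩ Q) △ P) △ R))' = {5,7,14,16}
(((R △ Q) ∪ P) ∩ (((R ∩ Q) △ P) △ R))' ∩ Q = {14,16}

{14,16}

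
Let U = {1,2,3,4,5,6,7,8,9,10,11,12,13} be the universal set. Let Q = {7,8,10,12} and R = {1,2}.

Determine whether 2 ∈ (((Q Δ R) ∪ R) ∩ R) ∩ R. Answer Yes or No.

2 ∉ Q and 2 ∈ R, so 2 ∈ Q Δ R
2 ∈ (Q Δ R) and 2 ∈ R, so 2 ∈ (Q Δ R) ∪ R
2 ∈ ((Q Δ R) ∪ R) and 2 ∈ R, so 2 ∈ ((Q Δ R) ∪ R) ∩ R
2 ∈ (((Q Δ R) ∪ R) ∩ R) and 2 ∈ R, so 2 ∈ (((Q Δ R) ∪ R) ∩ R) ∩ R

Yes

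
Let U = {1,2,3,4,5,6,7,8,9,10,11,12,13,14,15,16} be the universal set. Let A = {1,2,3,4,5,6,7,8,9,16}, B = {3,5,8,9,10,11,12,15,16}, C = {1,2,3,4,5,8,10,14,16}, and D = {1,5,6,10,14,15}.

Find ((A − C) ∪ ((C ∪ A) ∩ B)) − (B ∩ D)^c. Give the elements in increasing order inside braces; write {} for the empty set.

A − C = {6,7,9}
C ∪ A = {1,2,3,4,5,6,7,8,9,10,14,16}
(C ∪ A) ∩ B = {3,5,8,9,10,16}
(A − C) ∪ ((C ∪ A) ∩ B) = {3,5,6,7,8,9,10,16}
B ∩ D = {5,10,15}
(B ∩ D)^c = {1,2,3,4,6,7,8,9,11,12,13,14,16}
((A − C) ∪ ((C ∪ A) ∩ B)) − (B ∩ D)^c = {5,10}

{5,10}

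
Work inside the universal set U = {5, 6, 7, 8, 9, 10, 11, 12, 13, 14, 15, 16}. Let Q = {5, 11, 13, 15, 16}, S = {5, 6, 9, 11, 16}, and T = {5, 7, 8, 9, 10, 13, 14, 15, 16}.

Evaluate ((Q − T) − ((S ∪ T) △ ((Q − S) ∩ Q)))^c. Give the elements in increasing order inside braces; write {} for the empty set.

{5, 6, 7, 8, 9, 10, 11, 12, 13, 14, 15, 16}

Q − T = {11}
S ∪ T = {5, 6, 7, 8, 9, 10, 11, 13, 14, 15, 16}
Q − S = {13, 15}
(Q − S) ∩ Q = {13, 15}
(S ∪ T) △ ((Q − S) ∩ Q) = {5, 6, 7, 8, 9, 10, 11, 14, 16}
(Q − T) − ((S ∪ T) △ ((Q − S) ∩ Q)) = {}
((Q − T) − ((S ∪ T) △ ((Q − S) ∩ Q)))^c = {5, 6, 7, 8, 9, 10, 11, 12, 13, 14, 15, 16}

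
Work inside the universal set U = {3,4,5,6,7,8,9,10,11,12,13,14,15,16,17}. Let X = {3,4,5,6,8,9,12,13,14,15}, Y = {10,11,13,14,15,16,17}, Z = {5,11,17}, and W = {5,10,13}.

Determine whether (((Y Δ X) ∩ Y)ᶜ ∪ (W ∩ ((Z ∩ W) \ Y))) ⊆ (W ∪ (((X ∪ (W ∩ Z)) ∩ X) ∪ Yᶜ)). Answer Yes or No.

Y Δ X = {3,4,5,6,8,9,10,11,12,16,17}
(Y Δ X) ∩ Y = {10,11,16,17}
((Y Δ X) ∩ Y)ᶜ = {3,4,5,6,7,8,9,12,13,14,15}
Z ∩ W = {5}
(Z ∩ W) \ Y = {5}
W ∩ ((Z ∩ W) \ Y) = {5}
((Y Δ X) ∩ Y)ᶜ ∪ (W ∩ ((Z ∩ W) \ Y)) = {3,4,5,6,7,8,9,12,13,14,15}
W ∩ Z = {5}
X ∪ (W ∩ Z) = {3,4,5,6,8,9,12,13,14,15}
(X ∪ (W ∩ Z)) ∩ X = {3,4,5,6,8,9,12,13,14,15}
Yᶜ = {3,4,5,6,7,8,9,12}
((X ∪ (W ∩ Z)) ∩ X) ∪ Yᶜ = {3,4,5,6,7,8,9,12,13,14,15}
W ∪ (((X ∪ (W ∩ Z)) ∩ X) ∪ Yᶜ) = {3,4,5,6,7,8,9,10,12,13,14,15}
Every element of {3,4,5,6,7,8,9,12,13,14,15} is in {3,4,5,6,7,8,9,10,12,13,14,15}, so ((Y Δ X) ∩ Y)ᶜ ∪ (W ∩ ((Z ∩ W) \ Y)) ⊆ W ∪ (((X ∪ (W ∩ Z)) ∩ X) ∪ Yᶜ).

Yes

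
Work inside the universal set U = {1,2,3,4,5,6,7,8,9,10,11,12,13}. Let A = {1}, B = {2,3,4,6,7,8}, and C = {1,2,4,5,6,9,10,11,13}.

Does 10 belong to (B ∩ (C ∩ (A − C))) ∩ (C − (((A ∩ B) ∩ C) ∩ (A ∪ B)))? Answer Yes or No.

10 ∉ A and 10 ∈ C, so 10 ∉ A − C
10 ∈ C and 10 ∉ (A − C), so 10 ∉ C ∩ (A − C)
10 ∉ B and 10 ∉ (C ∩ (A − C)), so 10 ∉ B ∩ (C ∩ (A − C))
10 ∉ A and 10 ∉ B, so 10 ∉ A ∩ B
10 ∉ (A ∩ B) and 10 ∈ C, so 10 ∉ (A ∩ B) ∩ C
10 ∉ A and 10 ∉ B, so 10 ∉ A ∪ B
10 ∉ ((A ∩ B) ∩ C) and 10 ∉ (A ∪ B), so 10 ∉ ((A ∩ B) ∩ C) ∩ (A ∪ B)
10 ∈ C and 10 ∉ (((A ∩ B) ∩ C) ∩ (A ∪ B)), so 10 ∈ C − (((A ∩ B) ∩ C) ∩ (A ∪ B))
10 ∉ (B ∩ (C ∩ (A − C))) and 10 ∈ (C − (((A ∩ B) ∩ C) ∩ (A ∪ B))), so 10 ∉ (B ∩ (C ∩ (A − C))) ∩ (C − (((A ∩ B) ∩ C) ∩ (A ∪ B)))

No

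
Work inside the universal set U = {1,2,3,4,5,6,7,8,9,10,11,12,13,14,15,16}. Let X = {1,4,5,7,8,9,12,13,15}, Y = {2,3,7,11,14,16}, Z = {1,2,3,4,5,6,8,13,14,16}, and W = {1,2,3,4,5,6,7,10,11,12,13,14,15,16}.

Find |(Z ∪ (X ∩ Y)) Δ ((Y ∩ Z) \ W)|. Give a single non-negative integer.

X ∩ Y = {7}
Z ∪ (X ∩ Y) = {1,2,3,4,5,6,7,8,13,14,16}
Y ∩ Z = {2,3,14,16}
(Y ∩ Z) \ W = {}
(Z ∪ (X ∩ Y)) Δ ((Y ∩ Z) \ W) = {1,2,3,4,5,6,7,8,13,14,16}
|(Z ∪ (X ∩ Y)) Δ ((Y ∩ Z) \ W)| = 11

11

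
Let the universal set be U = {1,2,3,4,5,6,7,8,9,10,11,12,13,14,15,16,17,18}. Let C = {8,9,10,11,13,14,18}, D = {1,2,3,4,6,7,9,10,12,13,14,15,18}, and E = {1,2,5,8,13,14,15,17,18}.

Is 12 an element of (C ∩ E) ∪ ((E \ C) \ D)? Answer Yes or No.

12 ∉ C and 12 ∉ E, so 12 ∉ C ∩ E
12 ∉ E and 12 ∉ C, so 12 ∉ E \ C
12 ∉ (E \ C) and 12 ∈ D, so 12 ∉ (E \ C) \ D
12 ∉ (C ∩ E) and 12 ∉ ((E \ C) \ D), so 12 ∉ (C ∩ E) ∪ ((E \ C) \ D)

No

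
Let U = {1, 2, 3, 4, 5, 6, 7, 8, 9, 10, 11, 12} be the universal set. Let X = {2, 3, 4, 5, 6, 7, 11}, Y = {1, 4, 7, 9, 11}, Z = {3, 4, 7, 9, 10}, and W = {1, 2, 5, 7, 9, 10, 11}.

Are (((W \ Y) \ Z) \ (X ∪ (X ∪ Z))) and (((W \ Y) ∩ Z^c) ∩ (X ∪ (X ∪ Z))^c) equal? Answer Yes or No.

W \ Y = {2, 5, 10}
(W \ Y) \ Z = {2, 5}
X ∪ Z = {2, 3, 4, 5, 6, 7, 9, 10, 11}
X ∪ (X ∪ Z) = {2, 3, 4, 5, 6, 7, 9, 10, 11}
((W \ Y) \ Z) \ (X ∪ (X ∪ Z)) = {}
Z^c = {1, 2, 5, 6, 8, 11, 12}
(W \ Y) ∩ Z^c = {2, 5}
(X ∪ (X ∪ Z))^c = {1, 8, 12}
((W \ Y) ∩ Z^c) ∩ (X ∪ (X ∪ Z))^c = {}
Both equal {}, so ((W \ Y) \ Z) \ (X ∪ (X ∪ Z)) = ((W \ Y) ∩ Z^c) ∩ (X ∪ (X ∪ Z))^c.

Yes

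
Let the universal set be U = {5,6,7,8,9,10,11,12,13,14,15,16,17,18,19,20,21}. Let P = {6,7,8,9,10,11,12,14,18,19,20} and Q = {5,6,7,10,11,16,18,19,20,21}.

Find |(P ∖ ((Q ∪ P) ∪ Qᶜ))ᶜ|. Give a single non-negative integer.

Q ∪ P = {5,6,7,8,9,10,11,12,14,16,18,19,20,21}
Qᶜ = {8,9,12,13,14,15,17}
(Q ∪ P) ∪ Qᶜ = {5,6,7,8,9,10,11,12,13,14,15,16,17,18,19,20,21}
P ∖ ((Q ∪ P) ∪ Qᶜ) = {}
(P ∖ ((Q ∪ P) ∪ Qᶜ))ᶜ = {5,6,7,8,9,10,11,12,13,14,15,16,17,18,19,20,21}
|(P ∖ ((Q ∪ P) ∪ Qᶜ))ᶜ| = 17

17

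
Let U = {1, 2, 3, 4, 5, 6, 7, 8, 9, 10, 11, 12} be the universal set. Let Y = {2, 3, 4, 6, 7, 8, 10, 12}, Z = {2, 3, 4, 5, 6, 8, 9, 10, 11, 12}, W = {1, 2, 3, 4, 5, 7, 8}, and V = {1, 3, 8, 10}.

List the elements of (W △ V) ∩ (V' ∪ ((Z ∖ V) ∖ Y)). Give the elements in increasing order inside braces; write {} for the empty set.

W △ V = {2, 4, 5, 7, 10}
V' = {2, 4, 5, 6, 7, 9, 11, 12}
Z ∖ V = {2, 4, 5, 6, 9, 11, 12}
(Z ∖ V) ∖ Y = {5, 9, 11}
V' ∪ ((Z ∖ V) ∖ Y) = {2, 4, 5, 6, 7, 9, 11, 12}
(W △ V) ∩ (V' ∪ ((Z ∖ V) ∖ Y)) = {2, 4, 5, 7}

{2, 4, 5, 7}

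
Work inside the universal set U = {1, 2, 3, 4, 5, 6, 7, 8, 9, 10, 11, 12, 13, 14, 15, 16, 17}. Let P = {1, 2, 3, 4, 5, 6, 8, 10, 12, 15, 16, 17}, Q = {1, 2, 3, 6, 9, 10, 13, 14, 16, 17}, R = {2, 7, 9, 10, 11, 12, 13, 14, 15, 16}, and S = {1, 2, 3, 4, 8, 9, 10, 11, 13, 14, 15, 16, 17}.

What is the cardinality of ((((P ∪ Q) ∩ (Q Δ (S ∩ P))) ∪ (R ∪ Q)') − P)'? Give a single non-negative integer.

P ∪ Q = {1, 2, 3, 4, 5, 6, 8, 9, 10, 12, 13, 14, 15, 16, 17}
S ∩ P = {1, 2, 3, 4, 8, 10, 15, 16, 17}
Q Δ (S ∩ P) = {4, 6, 8, 9, 13, 14, 15}
(P ∪ Q) ∩ (Q Δ (S ∩ P)) = {4, 6, 8, 9, 13, 14, 15}
R ∪ Q = {1, 2, 3, 6, 7, 9, 10, 11, 12, 13, 14, 15, 16, 17}
(R ∪ Q)' = {4, 5, 8}
((P ∪ Q) ∩ (Q Δ (S ∩ P))) ∪ (R ∪ Q)' = {4, 5, 6, 8, 9, 13, 14, 15}
(((P ∪ Q) ∩ (Q Δ (S ∩ P))) ∪ (R ∪ Q)') − P = {9, 13, 14}
((((P ∪ Q) ∩ (Q Δ (S ∩ P))) ∪ (R ∪ Q)') − P)' = {1, 2, 3, 4, 5, 6, 7, 8, 10, 11, 12, 15, 16, 17}
|((((P ∪ Q) ∩ (Q Δ (S ∩ P))) ∪ (R ∪ Q)') − P)'| = 14

14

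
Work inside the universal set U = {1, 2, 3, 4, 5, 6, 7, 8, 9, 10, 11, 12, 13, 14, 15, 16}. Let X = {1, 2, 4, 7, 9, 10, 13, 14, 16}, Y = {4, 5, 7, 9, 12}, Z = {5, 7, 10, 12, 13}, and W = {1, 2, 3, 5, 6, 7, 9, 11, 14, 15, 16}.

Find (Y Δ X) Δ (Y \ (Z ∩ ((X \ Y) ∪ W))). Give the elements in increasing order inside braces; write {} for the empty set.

Y Δ X = {1, 2, 5, 10, 12, 13, 14, 16}
X \ Y = {1, 2, 10, 13, 14, 16}
(X \ Y) ∪ W = {1, 2, 3, 5, 6, 7, 9, 10, 11, 13, 14, 15, 16}
Z ∩ ((X \ Y) ∪ W) = {5, 7, 10, 13}
Y \ (Z ∩ ((X \ Y) ∪ W)) = {4, 9, 12}
(Y Δ X) Δ (Y \ (Z ∩ ((X \ Y) ∪ W))) = {1, 2, 4, 5, 9, 10, 13, 14, 16}

{1, 2, 4, 5, 9, 10, 13, 14, 16}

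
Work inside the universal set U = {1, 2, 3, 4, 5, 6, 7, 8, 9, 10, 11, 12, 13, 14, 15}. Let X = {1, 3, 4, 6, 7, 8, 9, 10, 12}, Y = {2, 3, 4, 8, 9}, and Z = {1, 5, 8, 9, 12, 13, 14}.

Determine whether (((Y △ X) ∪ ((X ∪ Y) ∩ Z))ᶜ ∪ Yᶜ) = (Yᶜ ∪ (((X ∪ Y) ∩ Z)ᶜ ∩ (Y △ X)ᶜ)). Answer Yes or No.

Yes

Y △ X = {1, 2, 6, 7, 10, 12}
X ∪ Y = {1, 2, 3, 4, 6, 7, 8, 9, 10, 12}
(X ∪ Y) ∩ Z = {1, 8, 9, 12}
(Y △ X) ∪ ((X ∪ Y) ∩ Z) = {1, 2, 6, 7, 8, 9, 10, 12}
((Y △ X) ∪ ((X ∪ Y) ∩ Z))ᶜ = {3, 4, 5, 11, 13, 14, 15}
Yᶜ = {1, 5, 6, 7, 10, 11, 12, 13, 14, 15}
((Y △ X) ∪ ((X ∪ Y) ∩ Z))ᶜ ∪ Yᶜ = {1, 3, 4, 5, 6, 7, 10, 11, 12, 13, 14, 15}
((X ∪ Y) ∩ Z)ᶜ = {2, 3, 4, 5, 6, 7, 10, 11, 13, 14, 15}
(Y △ X)ᶜ = {3, 4, 5, 8, 9, 11, 13, 14, 15}
((X ∪ Y) ∩ Z)ᶜ ∩ (Y △ X)ᶜ = {3, 4, 5, 11, 13, 14, 15}
Yᶜ ∪ (((X ∪ Y) ∩ Z)ᶜ ∩ (Y △ X)ᶜ) = {1, 3, 4, 5, 6, 7, 10, 11, 12, 13, 14, 15}
Both equal {1, 3, 4, 5, 6, 7, 10, 11, 12, 13, 14, 15}, so ((Y △ X) ∪ ((X ∪ Y) ∩ Z))ᶜ ∪ Yᶜ = Yᶜ ∪ (((X ∪ Y) ∩ Z)ᶜ ∩ (Y △ X)ᶜ).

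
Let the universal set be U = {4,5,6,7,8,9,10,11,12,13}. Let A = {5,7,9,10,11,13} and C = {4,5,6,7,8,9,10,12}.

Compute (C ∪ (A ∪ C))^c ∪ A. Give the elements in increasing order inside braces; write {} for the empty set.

{5,7,9,10,11,13}

A ∪ C = {4,5,6,7,8,9,10,11,12,13}
C ∪ (A ∪ C) = {4,5,6,7,8,9,10,11,12,13}
(C ∪ (A ∪ C))^c = {}
(C ∪ (A ∪ C))^c ∪ A = {5,7,9,10,11,13}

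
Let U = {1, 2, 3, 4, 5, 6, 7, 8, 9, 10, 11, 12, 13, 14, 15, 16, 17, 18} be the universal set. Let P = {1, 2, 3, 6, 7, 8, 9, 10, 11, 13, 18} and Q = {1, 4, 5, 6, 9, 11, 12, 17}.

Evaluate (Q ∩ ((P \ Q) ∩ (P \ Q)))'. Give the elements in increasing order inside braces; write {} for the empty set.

{1, 2, 3, 4, 5, 6, 7, 8, 9, 10, 11, 12, 13, 14, 15, 16, 17, 18}

P \ Q = {2, 3, 7, 8, 10, 13, 18}
(P \ Q) ∩ (P \ Q) = {2, 3, 7, 8, 10, 13, 18}
Q ∩ ((P \ Q) ∩ (P \ Q)) = {}
(Q ∩ ((P \ Q) ∩ (P \ Q)))' = {1, 2, 3, 4, 5, 6, 7, 8, 9, 10, 11, 12, 13, 14, 15, 16, 17, 18}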